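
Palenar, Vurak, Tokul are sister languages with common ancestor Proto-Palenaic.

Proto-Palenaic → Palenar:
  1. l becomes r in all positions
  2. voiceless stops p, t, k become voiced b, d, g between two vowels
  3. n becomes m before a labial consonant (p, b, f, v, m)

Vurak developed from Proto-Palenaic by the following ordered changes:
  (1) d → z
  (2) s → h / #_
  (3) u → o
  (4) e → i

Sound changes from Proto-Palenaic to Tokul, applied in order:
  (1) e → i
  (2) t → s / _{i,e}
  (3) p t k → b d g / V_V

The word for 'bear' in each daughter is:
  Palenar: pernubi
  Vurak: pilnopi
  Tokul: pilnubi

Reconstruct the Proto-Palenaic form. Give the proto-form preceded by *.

Position 5: Palenar has u, Vurak has o, Tokul has u. Palenar preserves u here (none of its changes turn any other segment into u), so the proto-segment is *u.
Position 2: Palenar has e, Vurak has i, Tokul has i. Palenar preserves e here (none of its changes turn any other segment into e), so the proto-segment is *e.
This points to *pelnupi. Verify forward in each daughter:
Palenar: *pelnupi > pernupi > pernubi  (by unconditioned shift, intervocalic voicing)
Vurak: *pelnupi
  pelnupi (rule 1 does not apply)
  pelnupi (rule 2 does not apply)
  pelnupi → pelnopi   [vowel merger]
  pelnopi → pilnopi   [vowel merger]
  giving Vurak pilnopi.
Tokul: start from *pelnupi.
  rule 1 (vowel merger): pelnupi → pilnupi
  rule 2: no change — pilnupi
  rule 3 (intervocalic voicing): pilnupi → pilnubi
  ⇒ Tokul pilnubi
Only *pelnupi yields all of Palenar pernubi, Vurak pilnopi, Tokul pilnubi.

*pelnupi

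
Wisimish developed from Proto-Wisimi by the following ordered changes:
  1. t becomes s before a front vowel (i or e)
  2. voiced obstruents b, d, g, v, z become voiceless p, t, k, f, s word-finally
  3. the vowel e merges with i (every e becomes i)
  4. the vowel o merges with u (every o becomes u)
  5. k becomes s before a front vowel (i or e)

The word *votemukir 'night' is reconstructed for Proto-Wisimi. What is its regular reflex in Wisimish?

vusimusir

Wisimish: start from *votemukir.
  rule 1 (palatalisation): votemukir → vosemukir
  rule 2: no change — vosemukir
  rule 3 (vowel merger): vosemukir → vosimukir
  rule 4 (vowel merger): vosimukir → vusimukir
  rule 5 (palatalisation): vusimukir → vusimusir
  ⇒ Wisimish vusimusir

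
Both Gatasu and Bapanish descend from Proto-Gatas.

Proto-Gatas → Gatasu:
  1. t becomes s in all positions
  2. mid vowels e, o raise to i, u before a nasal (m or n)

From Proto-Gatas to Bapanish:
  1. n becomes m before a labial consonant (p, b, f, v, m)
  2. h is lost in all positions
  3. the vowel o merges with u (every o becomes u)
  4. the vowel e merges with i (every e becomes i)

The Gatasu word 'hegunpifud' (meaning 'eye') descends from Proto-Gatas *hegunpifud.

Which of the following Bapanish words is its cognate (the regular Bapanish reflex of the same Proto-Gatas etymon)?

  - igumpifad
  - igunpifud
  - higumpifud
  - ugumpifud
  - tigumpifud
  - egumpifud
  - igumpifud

igumpifud

Bapanish: *hegunpifud > hegumpifud > egumpifud > igumpifud  (by nasal place assimilation, h-loss, vowel merger)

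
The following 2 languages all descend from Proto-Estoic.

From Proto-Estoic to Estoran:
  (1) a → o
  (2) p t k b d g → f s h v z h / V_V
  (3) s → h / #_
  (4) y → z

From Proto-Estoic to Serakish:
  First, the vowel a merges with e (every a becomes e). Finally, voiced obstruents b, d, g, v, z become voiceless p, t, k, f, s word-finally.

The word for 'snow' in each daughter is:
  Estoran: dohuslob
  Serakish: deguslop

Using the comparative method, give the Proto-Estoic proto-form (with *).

Position 8: Estoran has b, Serakish has p. Estoran preserves b here (none of its changes turn any other segment into b), so the proto-segment is *b.
Position 3: Estoran has h, Serakish has g. Serakish preserves g here (none of its changes turn any other segment into g), so the proto-segment is *g.
This points to *daguslob. Verify forward in each daughter:
Estoran: *daguslob
  daguslob → doguslob   [vowel merger]
  doguslob → dohuslob   [intervocalic lenition]
  dohuslob (rule 3 does not apply)
  dohuslob (rule 4 does not apply)
  giving Estoran dohuslob.
Serakish: *daguslob
  daguslob → deguslob   [vowel merger]
  deguslob → deguslop   [final devoicing]
  giving Serakish deguslop.
No other proto-form is consistent with every reflex, so the reconstruction is *daguslob.

*daguslob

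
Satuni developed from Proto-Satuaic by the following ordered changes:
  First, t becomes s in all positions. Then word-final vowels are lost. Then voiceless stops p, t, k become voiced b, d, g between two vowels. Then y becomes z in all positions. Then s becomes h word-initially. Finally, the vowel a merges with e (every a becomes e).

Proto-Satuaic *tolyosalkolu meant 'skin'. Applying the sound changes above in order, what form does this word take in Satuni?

Satuni: *tolyosalkolu > solyosalkolu > solyosalkol > solzosalkol > holzosalkol > holzoselkol  (by unconditioned shift, apocope, unconditioned shift, debuccalisation, vowel merger)

holzoselkol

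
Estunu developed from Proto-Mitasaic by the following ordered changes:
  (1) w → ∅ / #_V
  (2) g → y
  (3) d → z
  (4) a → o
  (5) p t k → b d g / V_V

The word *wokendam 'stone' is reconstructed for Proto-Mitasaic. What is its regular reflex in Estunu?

Estunu: *wokendam > okendam > okenzam > okenzom > ogenzom  (by glide loss, unconditioned shift, vowel merger, intervocalic voicing)

ogenzom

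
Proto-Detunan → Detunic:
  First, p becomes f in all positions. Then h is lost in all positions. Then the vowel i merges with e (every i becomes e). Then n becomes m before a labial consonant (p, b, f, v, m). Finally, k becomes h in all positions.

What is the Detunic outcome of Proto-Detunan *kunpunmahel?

Detunic: *kunpunmahel > kunfunmahel > kunfunmael > kumfummael > humfummael  (by unconditioned shift, h-loss, nasal place assimilation, unconditioned shift)

humfummael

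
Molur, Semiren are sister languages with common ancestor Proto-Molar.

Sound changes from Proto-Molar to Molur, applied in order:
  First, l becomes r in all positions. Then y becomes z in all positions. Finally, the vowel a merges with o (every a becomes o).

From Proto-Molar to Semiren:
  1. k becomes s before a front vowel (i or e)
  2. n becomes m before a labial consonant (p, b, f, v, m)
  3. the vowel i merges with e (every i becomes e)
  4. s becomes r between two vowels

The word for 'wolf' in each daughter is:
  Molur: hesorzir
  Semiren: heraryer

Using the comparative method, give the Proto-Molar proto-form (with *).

*hesaryir

Position 4: Molur has o, Semiren has a. Semiren preserves a here (none of its changes turn any other segment into a), so the proto-segment is *a.
Position 3: Molur has s, Semiren has r. Molur preserves s here (none of its changes turn any other segment into s), so the proto-segment is *s.
Position 7: Molur has i, Semiren has e. Molur preserves i here (none of its changes turn any other segment into i), so the proto-segment is *i.
Continuing position by position gives *hesaryir; check it forward:
Molur: *hesaryir
  hesaryir (rule 1 does not apply)
  hesaryir → hesarzir   [unconditioned shift]
  hesarzir → hesorzir   [vowel merger]
  giving Molur hesorzir.
Semiren: start from *hesaryir.
  rule 1: no change — hesaryir
  rule 2: no change — hesaryir
  rule 3 (vowel merger): hesaryir → hesaryer
  rule 4 (rhotacism): hesaryer → heraryer
  ⇒ Semiren heraryer
*hesaryir is the unique common source.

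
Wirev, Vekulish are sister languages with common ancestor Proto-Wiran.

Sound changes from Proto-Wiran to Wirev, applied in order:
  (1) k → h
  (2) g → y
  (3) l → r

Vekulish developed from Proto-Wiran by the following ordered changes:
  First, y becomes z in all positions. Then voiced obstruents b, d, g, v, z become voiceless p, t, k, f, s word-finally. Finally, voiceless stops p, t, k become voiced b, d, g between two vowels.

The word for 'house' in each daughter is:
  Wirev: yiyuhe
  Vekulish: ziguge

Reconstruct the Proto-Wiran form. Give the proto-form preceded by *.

*yiguke

Position 5: Wirev has h, Vekulish has g. Taking the neighbouring segments as reconstructed: Wirev h could go back to *k or *h; Vekulish g could go back to *k or *g — the one source consistent with every daughter is *k.
Position 1: Wirev has y, Vekulish has z. Taking the neighbouring segments as reconstructed: Wirev y could go back to *g or *y; Vekulish z could go back to *z or *y — the one source consistent with every daughter is *y.
Position 3: Wirev has y, Vekulish has g. Taking the neighbouring segments as reconstructed: Wirev y could go back to *g or *y; Vekulish g could go back to *k or *g — the one source consistent with every daughter is *g.
The remaining positions agree across the daughters. Check the candidate against every language:
Wirev: *yiguke > yiguhe > yiyuhe  (by unconditioned shift, unconditioned shift)
Vekulish: *yiguke
  yiguke → ziguke   [unconditioned shift]
  ziguke (rule 2 does not apply)
  ziguke → ziguge   [intervocalic voicing]
  giving Vekulish ziguge.
No other proto-form is consistent with every reflex, so the reconstruction is *yiguke.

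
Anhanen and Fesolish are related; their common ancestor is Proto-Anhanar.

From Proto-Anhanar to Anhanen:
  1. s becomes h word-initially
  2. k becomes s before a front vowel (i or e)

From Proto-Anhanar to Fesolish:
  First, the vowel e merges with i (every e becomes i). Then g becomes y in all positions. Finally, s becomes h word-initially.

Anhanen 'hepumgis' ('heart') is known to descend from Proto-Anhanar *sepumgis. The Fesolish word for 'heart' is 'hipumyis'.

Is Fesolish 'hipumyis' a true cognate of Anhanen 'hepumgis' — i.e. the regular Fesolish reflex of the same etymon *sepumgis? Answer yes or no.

Derive the expected Fesolish reflex of *sepumgis:
Fesolish: *sepumgis
  sepumgis → sipumgis   [vowel merger]
  sipumgis → sipumyis   [unconditioned shift]
  sipumyis → hipumyis   [debuccalisation]
  giving Fesolish hipumyis.
Fesolish 'hipumyis' matches the regular reflex exactly, so the pair is cognate.

yes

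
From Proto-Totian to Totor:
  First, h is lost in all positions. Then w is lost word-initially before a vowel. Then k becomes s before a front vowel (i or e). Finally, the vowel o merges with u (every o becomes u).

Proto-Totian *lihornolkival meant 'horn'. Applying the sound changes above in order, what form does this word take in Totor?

liurnulsival

Totor: *lihornolkival
  lihornolkival → liornolkival   [h-loss]
  liornolkival (rule 2 does not apply)
  liornolkival → liornolsival   [palatalisation]
  liornolsival → liurnulsival   [vowel merger]
  giving Totor liurnulsival.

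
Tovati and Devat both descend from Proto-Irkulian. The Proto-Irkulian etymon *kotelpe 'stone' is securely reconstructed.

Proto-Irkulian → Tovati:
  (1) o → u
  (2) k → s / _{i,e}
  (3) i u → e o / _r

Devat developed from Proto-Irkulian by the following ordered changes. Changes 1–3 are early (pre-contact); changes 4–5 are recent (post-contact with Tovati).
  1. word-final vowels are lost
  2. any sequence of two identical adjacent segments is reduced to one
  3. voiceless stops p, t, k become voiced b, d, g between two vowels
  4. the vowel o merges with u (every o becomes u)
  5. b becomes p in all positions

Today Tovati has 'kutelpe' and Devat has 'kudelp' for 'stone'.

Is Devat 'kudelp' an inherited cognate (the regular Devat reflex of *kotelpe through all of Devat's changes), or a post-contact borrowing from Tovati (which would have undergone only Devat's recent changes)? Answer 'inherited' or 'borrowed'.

If inherited, *kotelpe would pass through all of Devat's changes:
Devat: start from *kotelpe.
  rule 1 (apocope): kotelpe → kotelp
  rule 2: no change — kotelp
  rule 3 (intervocalic voicing): kotelp → kodelp
  rule 4 (vowel merger): kodelp → kudelp
  rule 5: no change — kudelp
  ⇒ Devat kudelp
If borrowed from Tovati 'kutelpe' after the early changes, it would undergo only the recent ones:
  rule 4 (vowel merger): no change (kutelpe)
  rule 5 (unconditioned shift): no change (kutelpe)
  ⇒ as a loan: kutelpe
Devat 'kudelp' matches the inherited outcome exactly, so it is an inherited cognate, not a loan.

inherited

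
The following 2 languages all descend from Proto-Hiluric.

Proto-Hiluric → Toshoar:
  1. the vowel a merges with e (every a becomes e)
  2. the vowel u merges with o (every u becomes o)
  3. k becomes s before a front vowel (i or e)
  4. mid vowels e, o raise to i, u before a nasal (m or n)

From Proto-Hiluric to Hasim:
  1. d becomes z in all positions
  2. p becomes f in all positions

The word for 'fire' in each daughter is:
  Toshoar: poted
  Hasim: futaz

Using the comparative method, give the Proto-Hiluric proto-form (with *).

*putad

Position 2: Toshoar has o, Hasim has u. Hasim preserves u here (none of its changes turn any other segment into u), so the proto-segment is *u.
Position 1: Toshoar has p, Hasim has f. Toshoar preserves p here (none of its changes turn any other segment into p), so the proto-segment is *p.
Position 5: Toshoar has d, Hasim has z. Toshoar preserves d here (none of its changes turn any other segment into d), so the proto-segment is *d.
This points to *putad. Verify forward in each daughter:
Toshoar: start from *putad.
  rule 1 (vowel merger): putad → puted
  rule 2 (vowel merger): puted → poted
  rule 3: no change — poted
  rule 4: no change — poted
  ⇒ Toshoar poted
Hasim: start from *putad.
  rule 1 (unconditioned shift): putad → putaz
  rule 2 (unconditioned shift): putaz → futaz
  ⇒ Hasim futaz
*putad is the unique common source.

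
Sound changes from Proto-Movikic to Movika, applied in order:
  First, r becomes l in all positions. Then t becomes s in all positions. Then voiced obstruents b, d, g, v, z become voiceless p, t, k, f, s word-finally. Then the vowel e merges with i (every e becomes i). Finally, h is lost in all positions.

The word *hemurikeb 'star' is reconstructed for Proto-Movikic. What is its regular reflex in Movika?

imulikip

Movika: *hemurikeb > hemulikeb > hemulikep > himulikip > imulikip  (by unconditioned shift, final devoicing, vowel merger, h-loss)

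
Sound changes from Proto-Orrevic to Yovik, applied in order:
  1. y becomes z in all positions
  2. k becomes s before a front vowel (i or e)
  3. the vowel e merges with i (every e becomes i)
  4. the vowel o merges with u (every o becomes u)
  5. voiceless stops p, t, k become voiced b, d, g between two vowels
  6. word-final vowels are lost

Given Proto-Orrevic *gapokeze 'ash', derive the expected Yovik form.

gabusiz

Yovik: start from *gapokeze.
  rule 1: no change — gapokeze
  rule 2 (palatalisation): gapokeze → gaposeze
  rule 3 (vowel merger): gaposeze → gaposizi
  rule 4 (vowel merger): gaposizi → gapusizi
  rule 5 (intervocalic voicing): gapusizi → gabusizi
  rule 6 (apocope): gabusizi → gabusiz
  ⇒ Yovik gabusiz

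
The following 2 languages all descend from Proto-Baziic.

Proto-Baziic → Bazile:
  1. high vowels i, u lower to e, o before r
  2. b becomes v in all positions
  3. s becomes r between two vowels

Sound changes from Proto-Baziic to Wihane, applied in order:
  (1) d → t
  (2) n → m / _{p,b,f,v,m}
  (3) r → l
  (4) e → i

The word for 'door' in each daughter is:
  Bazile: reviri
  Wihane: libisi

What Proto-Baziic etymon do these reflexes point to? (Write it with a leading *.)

*rebisi

Position 1: Bazile has r, Wihane has l. Taking the neighbouring segments as reconstructed: Bazile r can only go back to *r; Wihane l could go back to *l or *r — the one source consistent with every daughter is *r.
Position 2: Bazile has e, Wihane has i. Taking the neighbouring segments as reconstructed: Bazile e can only go back to *e; Wihane i could go back to *e or *i — the one source consistent with every daughter is *e.
Position 3: Bazile has v, Wihane has b. Wihane preserves b here (none of its changes turn any other segment into b), so the proto-segment is *b.
This points to *rebisi. Verify forward in each daughter:
Bazile: *rebisi > revisi > reviri  (by unconditioned shift, rhotacism)
Wihane: *rebisi
  rebisi (rule 1 does not apply)
  rebisi (rule 2 does not apply)
  rebisi → lebisi   [unconditioned shift]
  lebisi → libisi   [vowel merger]
  giving Wihane libisi.
No other proto-form is consistent with every reflex, so the reconstruction is *rebisi.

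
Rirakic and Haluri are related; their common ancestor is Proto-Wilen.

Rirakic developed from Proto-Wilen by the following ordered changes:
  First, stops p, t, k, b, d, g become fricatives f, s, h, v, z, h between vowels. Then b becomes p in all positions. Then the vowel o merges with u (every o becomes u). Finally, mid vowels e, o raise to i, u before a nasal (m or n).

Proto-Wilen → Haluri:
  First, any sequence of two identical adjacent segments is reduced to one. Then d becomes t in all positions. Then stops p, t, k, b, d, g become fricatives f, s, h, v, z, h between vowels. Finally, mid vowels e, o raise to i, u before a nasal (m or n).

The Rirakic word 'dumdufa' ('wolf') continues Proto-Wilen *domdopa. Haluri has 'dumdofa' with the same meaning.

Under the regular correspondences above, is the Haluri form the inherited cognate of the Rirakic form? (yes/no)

no

Derive the expected Haluri reflex of *domdopa:
Haluri: start from *domdopa.
  rule 1: no change — domdopa
  rule 2 (unconditioned shift): domdopa → tomtopa
  rule 3 (intervocalic lenition): tomtopa → tomtofa
  rule 4 (pre-nasal raising): tomtofa → tumtofa
  ⇒ Haluri tumtofa
The regular Haluri reflex would be 'tumtofa', but the attested form is 'dumdofa'. The correspondence is irregular, so they are not cognates (the Haluri form has a different source).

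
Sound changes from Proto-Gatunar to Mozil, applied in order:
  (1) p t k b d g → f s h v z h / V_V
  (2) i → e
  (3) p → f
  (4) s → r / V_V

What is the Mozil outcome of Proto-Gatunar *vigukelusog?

Mozil: *vigukelusog > vihuhelusog > vehuhelusog > vehuhelurog  (by intervocalic lenition, vowel merger, rhotacism)

vehuhelurog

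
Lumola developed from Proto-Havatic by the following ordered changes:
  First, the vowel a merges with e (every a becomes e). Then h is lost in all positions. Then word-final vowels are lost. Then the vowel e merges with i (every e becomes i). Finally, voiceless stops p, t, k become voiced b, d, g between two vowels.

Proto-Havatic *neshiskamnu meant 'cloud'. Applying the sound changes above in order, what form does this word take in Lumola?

Lumola: *neshiskamnu > neshiskemnu > nesiskemnu > nesiskemn > nisiskimn  (by vowel merger, h-loss, apocope, vowel merger)

nisiskimn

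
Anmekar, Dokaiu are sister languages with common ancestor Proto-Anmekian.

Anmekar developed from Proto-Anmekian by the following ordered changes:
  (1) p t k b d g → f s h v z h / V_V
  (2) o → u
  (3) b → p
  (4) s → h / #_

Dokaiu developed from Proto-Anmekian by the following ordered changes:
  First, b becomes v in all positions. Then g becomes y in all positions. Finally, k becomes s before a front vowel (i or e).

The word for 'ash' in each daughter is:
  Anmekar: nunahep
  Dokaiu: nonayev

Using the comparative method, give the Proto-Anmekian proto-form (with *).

Position 7: Anmekar has p, Dokaiu has v. Taking the neighbouring segments as reconstructed: Anmekar p could go back to *p or *b; Dokaiu v could go back to *b or *v — the one source consistent with every daughter is *b.
Position 2: Anmekar has u, Dokaiu has o. Dokaiu preserves o here (none of its changes turn any other segment into o), so the proto-segment is *o.
Position 5: Anmekar has h, Dokaiu has y. Taking the neighbouring segments as reconstructed: Anmekar h could go back to *k or *g or *h; Dokaiu y could go back to *g or *y — the one source consistent with every daughter is *g.
The remaining positions agree across the daughters. Check the candidate against every language:
Anmekar: *nonageb > nonaheb > nunaheb > nunahep  (by intervocalic lenition, vowel merger, unconditioned shift)
Dokaiu: *nonageb > nonagev > nonayev  (by unconditioned shift, unconditioned shift)
*nonageb is the unique common source.

*nonageb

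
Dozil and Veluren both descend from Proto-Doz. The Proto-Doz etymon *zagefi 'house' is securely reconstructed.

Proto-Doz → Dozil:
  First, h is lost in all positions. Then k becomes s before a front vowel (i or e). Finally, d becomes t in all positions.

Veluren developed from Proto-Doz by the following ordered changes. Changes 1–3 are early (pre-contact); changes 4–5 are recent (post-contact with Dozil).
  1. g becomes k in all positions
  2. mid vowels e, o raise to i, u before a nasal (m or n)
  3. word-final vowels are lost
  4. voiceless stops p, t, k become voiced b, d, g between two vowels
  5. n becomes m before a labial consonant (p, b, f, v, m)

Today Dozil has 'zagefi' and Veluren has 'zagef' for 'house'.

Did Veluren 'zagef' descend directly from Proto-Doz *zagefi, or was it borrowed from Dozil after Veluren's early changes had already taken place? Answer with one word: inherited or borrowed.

If inherited, *zagefi would pass through all of Veluren's changes:
Veluren: start from *zagefi.
  rule 1 (unconditioned shift): zagefi → zakefi
  rule 2: no change — zakefi
  rule 3 (apocope): zakefi → zakef
  rule 4 (intervocalic voicing): zakef → zagef
  rule 5: no change — zagef
  ⇒ Veluren zagef
If borrowed from Dozil 'zagefi' after the early changes, it would undergo only the recent ones:
  rule 4 (intervocalic voicing): no change (zagefi)
  rule 5 (nasal place assimilation): no change (zagefi)
  ⇒ as a loan: zagefi
Veluren 'zagef' matches the inherited outcome exactly, so it is an inherited cognate, not a loan.

inherited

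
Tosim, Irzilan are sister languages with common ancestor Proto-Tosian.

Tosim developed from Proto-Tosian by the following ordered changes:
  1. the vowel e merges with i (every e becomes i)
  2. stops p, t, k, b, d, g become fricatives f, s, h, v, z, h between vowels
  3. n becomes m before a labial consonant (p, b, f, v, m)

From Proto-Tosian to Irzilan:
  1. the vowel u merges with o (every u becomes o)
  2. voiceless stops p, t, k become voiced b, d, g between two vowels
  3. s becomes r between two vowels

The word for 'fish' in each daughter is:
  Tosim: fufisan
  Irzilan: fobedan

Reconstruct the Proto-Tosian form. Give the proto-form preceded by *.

*fupetan

Position 4: Tosim has i, Irzilan has e. Irzilan preserves e here (none of its changes turn any other segment into e), so the proto-segment is *e.
Position 3: Tosim has f, Irzilan has b. Taking the neighbouring segments as reconstructed: Tosim f could go back to *p or *f; Irzilan b could go back to *p or *b — the one source consistent with every daughter is *p.
Continuing position by position gives *fupetan; check it forward:
Tosim: *fupetan > fupitan > fufisan  (by vowel merger, intervocalic lenition)
Irzilan: start from *fupetan.
  rule 1 (vowel merger): fupetan → fopetan
  rule 2 (intervocalic voicing): fopetan → fobedan
  rule 3: no change — fobedan
  ⇒ Irzilan fobedan
No other proto-form is consistent with every reflex, so the reconstruction is *fupetan.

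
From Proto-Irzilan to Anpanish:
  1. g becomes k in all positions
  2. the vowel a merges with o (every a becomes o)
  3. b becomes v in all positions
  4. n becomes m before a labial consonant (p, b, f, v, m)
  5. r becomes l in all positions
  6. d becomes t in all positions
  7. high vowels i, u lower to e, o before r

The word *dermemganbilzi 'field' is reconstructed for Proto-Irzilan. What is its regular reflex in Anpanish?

Anpanish: *dermemganbilzi
  dermemganbilzi → dermemkanbilzi   [unconditioned shift]
  dermemkanbilzi → dermemkonbilzi   [vowel merger]
  dermemkonbilzi → dermemkonvilzi   [unconditioned shift]
  dermemkonvilzi → dermemkomvilzi   [nasal place assimilation]
  dermemkomvilzi → delmemkomvilzi   [unconditioned shift]
  delmemkomvilzi → telmemkomvilzi   [unconditioned shift]
  telmemkomvilzi (rule 7 does not apply)
  giving Anpanish telmemkomvilzi.

telmemkomvilzi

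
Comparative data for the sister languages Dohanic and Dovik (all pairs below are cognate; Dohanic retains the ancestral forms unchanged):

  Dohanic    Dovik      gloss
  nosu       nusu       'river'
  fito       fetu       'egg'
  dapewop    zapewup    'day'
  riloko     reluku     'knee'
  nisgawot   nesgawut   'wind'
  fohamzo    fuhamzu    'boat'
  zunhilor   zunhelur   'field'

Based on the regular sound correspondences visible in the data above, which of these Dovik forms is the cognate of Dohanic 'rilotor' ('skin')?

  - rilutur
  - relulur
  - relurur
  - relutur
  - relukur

relutur

fito ~ fetu, riloko ~ reluku — Dohanic i corresponds to Dovik e after a consonant, before a consonant other than r, m, n, p, b, f, v.
nosu ~ nusu, riloko ~ reluku — Dohanic o corresponds to Dovik u after a consonant, before a consonant other than r, m, n, p, b, f, v.
zunhilor ~ zunhelur — Dohanic o corresponds to Dovik u after a consonant, before r.
Applying these to Dohanic 'rilotor':
  rilotor → relotor   (i→e after a consonant, before a consonant other than r, m, n, p, b, f, v)
  relotor → relutor   (o→u after a consonant, before a consonant other than r, m, n, p, b, f, v)
  relutor → relutur   (o→u after a consonant, before r)
So the Dovik cognate is 'relutur'.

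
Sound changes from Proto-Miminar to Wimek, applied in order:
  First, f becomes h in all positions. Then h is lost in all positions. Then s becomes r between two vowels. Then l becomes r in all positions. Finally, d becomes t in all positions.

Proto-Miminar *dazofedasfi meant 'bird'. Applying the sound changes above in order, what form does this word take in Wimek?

Wimek: *dazofedasfi > dazohedashi > dazoedasi > dazoedari > tazoetari  (by unconditioned shift, h-loss, rhotacism, unconditioned shift)

tazoetari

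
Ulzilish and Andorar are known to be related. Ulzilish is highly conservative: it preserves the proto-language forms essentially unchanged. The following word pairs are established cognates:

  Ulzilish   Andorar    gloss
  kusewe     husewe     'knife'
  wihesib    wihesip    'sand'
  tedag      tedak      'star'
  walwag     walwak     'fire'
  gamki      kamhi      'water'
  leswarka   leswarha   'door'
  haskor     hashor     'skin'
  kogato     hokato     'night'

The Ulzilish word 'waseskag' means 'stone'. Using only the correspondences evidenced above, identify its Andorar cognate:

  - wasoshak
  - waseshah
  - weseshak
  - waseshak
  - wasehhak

leswarka ~ leswarha — Ulzilish k corresponds to Andorar h after a consonant, before a back vowel.
tedag ~ tedak, walwag ~ walwak — Ulzilish g corresponds to Andorar k word-finally.
Applying these to Ulzilish 'waseskag':
  waseskag → waseshag   (k→h after a consonant, before a back vowel)
  waseshag → waseshak   (g→k word-finally)
So the Andorar cognate is 'waseshak'.

waseshak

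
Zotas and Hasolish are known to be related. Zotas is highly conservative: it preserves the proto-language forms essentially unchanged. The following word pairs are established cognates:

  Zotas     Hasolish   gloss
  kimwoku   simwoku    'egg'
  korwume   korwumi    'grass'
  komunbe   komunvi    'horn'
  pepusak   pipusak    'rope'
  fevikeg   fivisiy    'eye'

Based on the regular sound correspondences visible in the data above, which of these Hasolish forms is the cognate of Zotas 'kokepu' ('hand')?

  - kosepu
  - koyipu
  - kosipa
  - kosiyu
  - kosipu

fevikeg ~ fivisiy — Zotas k corresponds to Hasolish s between vowels (before a front vowel).
pepusak ~ pipusak — Zotas e corresponds to Hasolish i after a consonant, before a labial obstruent.
Applying these to Zotas 'kokepu':
  kokepu → kosepu   (k→s between vowels (before a front vowel))
  kosepu → kosipu   (e→i after a consonant, before a labial obstruent)
So the Hasolish cognate is 'kosipu'.

kosipu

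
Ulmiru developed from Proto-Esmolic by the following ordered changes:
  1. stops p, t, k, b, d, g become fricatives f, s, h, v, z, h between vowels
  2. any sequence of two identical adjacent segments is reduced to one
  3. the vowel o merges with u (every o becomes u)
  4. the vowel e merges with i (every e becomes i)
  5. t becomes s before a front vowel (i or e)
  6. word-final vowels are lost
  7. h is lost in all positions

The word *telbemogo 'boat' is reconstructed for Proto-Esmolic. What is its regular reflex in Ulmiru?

Ulmiru: start from *telbemogo.
  rule 1 (intervocalic lenition): telbemogo → telbemoho
  rule 2: no change — telbemoho
  rule 3 (vowel merger): telbemoho → telbemuhu
  rule 4 (vowel merger): telbemuhu → tilbimuhu
  rule 5 (palatalisation): tilbimuhu → silbimuhu
  rule 6 (apocope): silbimuhu → silbimuh
  rule 7 (h-loss): silbimuh → silbimu
  ⇒ Ulmiru silbimu

silbimu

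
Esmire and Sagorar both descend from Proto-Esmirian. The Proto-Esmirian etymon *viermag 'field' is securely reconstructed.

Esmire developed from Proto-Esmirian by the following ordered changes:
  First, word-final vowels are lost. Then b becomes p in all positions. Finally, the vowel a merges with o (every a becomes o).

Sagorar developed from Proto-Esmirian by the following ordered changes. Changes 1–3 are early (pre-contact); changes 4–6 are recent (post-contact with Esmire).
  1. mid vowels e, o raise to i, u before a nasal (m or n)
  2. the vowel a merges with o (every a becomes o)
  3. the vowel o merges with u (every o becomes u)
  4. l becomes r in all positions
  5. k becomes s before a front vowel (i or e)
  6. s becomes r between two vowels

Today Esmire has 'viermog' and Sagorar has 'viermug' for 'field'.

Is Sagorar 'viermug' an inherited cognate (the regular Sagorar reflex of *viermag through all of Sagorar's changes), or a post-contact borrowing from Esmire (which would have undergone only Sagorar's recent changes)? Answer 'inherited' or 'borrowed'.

inherited

If inherited, *viermag would pass through all of Sagorar's changes:
Sagorar: *viermag
  viermag (rule 1 does not apply)
  viermag → viermog   [vowel merger]
  viermog → viermug   [vowel merger]
  viermug (rule 4 does not apply)
  viermug (rule 5 does not apply)
  viermug (rule 6 does not apply)
  giving Sagorar viermug.
If borrowed from Esmire 'viermog' after the early changes, it would undergo only the recent ones:
  rule 4 (unconditioned shift): no change (viermog)
  rule 5 (palatalisation): no change (viermog)
  rule 6 (rhotacism): no change (viermog)
  ⇒ as a loan: viermog
Sagorar 'viermug' matches the inherited outcome exactly, so it is an inherited cognate, not a loan.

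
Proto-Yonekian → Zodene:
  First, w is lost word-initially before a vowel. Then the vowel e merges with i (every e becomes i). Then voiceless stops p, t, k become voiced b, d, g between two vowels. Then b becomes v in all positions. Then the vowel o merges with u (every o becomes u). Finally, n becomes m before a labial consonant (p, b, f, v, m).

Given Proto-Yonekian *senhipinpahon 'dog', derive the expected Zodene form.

sinhivimpahun

Zodene: *senhipinpahon > sinhipinpahon > sinhibinpahon > sinhivinpahon > sinhivinpahun > sinhivimpahun  (by vowel merger, intervocalic voicing, unconditioned shift, vowel merger, nasal place assimilation)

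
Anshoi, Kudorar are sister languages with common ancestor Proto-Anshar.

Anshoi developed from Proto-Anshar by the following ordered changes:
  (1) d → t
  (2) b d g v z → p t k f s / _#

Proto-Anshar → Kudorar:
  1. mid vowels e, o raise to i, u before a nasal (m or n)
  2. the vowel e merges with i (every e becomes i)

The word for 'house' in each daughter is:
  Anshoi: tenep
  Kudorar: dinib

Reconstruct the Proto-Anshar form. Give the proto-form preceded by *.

Position 4: Anshoi has e, Kudorar has i. Anshoi preserves e here (none of its changes turn any other segment into e), so the proto-segment is *e.
Position 2: Anshoi has e, Kudorar has i. Anshoi preserves e here (none of its changes turn any other segment into e), so the proto-segment is *e.
This points to *deneb. Verify forward in each daughter:
Anshoi: *deneb
  deneb → teneb   [unconditioned shift]
  teneb → tenep   [final devoicing]
  giving Anshoi tenep.
Kudorar: *deneb > dineb > dinib  (by pre-nasal raising, vowel merger)
*deneb is the unique common source.

*deneb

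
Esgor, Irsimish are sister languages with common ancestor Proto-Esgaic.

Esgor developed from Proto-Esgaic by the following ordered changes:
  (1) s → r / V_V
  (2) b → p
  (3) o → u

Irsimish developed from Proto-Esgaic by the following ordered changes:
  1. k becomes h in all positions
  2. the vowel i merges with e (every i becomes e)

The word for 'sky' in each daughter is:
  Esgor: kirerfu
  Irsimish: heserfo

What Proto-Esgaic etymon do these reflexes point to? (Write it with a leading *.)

Position 2: Esgor has i, Irsimish has e. Esgor preserves i here (none of its changes turn any other segment into i), so the proto-segment is *i.
Position 3: Esgor has r, Irsimish has s. Irsimish preserves s here (none of its changes turn any other segment into s), so the proto-segment is *s.
Position 1: Esgor has k, Irsimish has h. Esgor preserves k here (none of its changes turn any other segment into k), so the proto-segment is *k.
Verify the candidate proto-form against each daughter:
Esgor: *kiserfo > kirerfo > kirerfu  (by rhotacism, vowel merger)
Irsimish: start from *kiserfo.
  rule 1 (unconditioned shift): kiserfo → hiserfo
  rule 2 (vowel merger): hiserfo → heserfo
  ⇒ Irsimish heserfo
*kiserfo is the unique common source.

*kiserfo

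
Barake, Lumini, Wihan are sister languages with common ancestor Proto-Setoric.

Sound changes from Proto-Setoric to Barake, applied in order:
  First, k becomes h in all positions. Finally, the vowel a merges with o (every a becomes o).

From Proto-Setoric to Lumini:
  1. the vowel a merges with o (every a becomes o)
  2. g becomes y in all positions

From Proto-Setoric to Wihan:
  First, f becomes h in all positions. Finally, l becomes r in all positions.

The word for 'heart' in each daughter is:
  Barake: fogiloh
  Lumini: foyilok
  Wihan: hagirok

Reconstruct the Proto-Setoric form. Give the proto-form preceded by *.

*fagilok

Position 2: Barake has o, Lumini has o, Wihan has a. Wihan preserves a here (none of its changes turn any other segment into a), so the proto-segment is *a.
Position 7: Barake has h, Lumini has k, Wihan has k. Lumini preserves k here (none of its changes turn any other segment into k), so the proto-segment is *k.
Position 3: Barake has g, Lumini has y, Wihan has g. Barake preserves g here (none of its changes turn any other segment into g), so the proto-segment is *g.
Verify the candidate proto-form against each daughter:
Barake: *fagilok > fagiloh > fogiloh  (by unconditioned shift, vowel merger)
Lumini: start from *fagilok.
  rule 1 (vowel merger): fagilok → fogilok
  rule 2 (unconditioned shift): fogilok → foyilok
  ⇒ Lumini foyilok
Wihan: start from *fagilok.
  rule 1 (unconditioned shift): fagilok → hagilok
  rule 2 (unconditioned shift): hagilok → hagirok
  ⇒ Wihan hagirok
*fagilok is the unique common source.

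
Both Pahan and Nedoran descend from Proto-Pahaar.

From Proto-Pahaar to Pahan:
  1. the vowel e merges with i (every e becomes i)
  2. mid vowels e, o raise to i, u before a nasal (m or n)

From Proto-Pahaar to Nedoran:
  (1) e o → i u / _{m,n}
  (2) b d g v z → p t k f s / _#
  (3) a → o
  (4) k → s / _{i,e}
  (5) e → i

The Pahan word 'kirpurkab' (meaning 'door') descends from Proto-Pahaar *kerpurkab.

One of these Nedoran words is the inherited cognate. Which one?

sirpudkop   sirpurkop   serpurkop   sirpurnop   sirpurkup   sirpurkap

sirpurkop

Nedoran: *kerpurkab
  kerpurkab (rule 1 does not apply)
  kerpurkab → kerpurkap   [final devoicing]
  kerpurkap → kerpurkop   [vowel merger]
  kerpurkop → serpurkop   [palatalisation]
  serpurkop → sirpurkop   [vowel merger]
  giving Nedoran sirpurkop.
Only 'sirpurkop' matches the regular Nedoran development of *kerpurkab.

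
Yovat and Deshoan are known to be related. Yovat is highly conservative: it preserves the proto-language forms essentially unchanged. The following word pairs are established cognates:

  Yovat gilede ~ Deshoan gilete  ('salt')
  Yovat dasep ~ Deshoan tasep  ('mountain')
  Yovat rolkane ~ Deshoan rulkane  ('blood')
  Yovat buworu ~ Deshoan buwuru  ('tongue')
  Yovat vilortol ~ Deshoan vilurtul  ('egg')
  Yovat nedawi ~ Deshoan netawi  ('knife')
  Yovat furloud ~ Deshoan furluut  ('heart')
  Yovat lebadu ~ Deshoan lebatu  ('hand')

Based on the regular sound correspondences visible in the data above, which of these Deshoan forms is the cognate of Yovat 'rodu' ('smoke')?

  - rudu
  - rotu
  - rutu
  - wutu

rolkane ~ rulkane, vilortol ~ vilurtul — Yovat o corresponds to Deshoan u after a consonant, before a consonant other than r, m, n, p, b, f, v.
lebadu ~ lebatu — Yovat d corresponds to Deshoan t between vowels (before a back vowel).
Applying these to Yovat 'rodu':
  rodu → rudu   (o→u after a consonant, before a consonant other than r, m, n, p, b, f, v)
  rudu → rutu   (d→t between vowels (before a back vowel))
So the Deshoan cognate is 'rutu'.

rutu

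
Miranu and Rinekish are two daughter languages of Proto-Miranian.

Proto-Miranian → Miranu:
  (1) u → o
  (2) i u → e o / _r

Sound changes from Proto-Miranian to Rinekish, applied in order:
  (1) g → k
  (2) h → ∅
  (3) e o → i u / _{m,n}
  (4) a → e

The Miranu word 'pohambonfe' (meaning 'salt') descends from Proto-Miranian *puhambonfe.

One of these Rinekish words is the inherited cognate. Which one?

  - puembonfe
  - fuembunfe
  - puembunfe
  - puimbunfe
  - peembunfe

puembunfe

Rinekish: *puhambonfe > puambonfe > puambunfe > puembunfe  (by h-loss, pre-nasal raising, vowel merger)
The other candidates each miss or misapply at least one Rinekish change.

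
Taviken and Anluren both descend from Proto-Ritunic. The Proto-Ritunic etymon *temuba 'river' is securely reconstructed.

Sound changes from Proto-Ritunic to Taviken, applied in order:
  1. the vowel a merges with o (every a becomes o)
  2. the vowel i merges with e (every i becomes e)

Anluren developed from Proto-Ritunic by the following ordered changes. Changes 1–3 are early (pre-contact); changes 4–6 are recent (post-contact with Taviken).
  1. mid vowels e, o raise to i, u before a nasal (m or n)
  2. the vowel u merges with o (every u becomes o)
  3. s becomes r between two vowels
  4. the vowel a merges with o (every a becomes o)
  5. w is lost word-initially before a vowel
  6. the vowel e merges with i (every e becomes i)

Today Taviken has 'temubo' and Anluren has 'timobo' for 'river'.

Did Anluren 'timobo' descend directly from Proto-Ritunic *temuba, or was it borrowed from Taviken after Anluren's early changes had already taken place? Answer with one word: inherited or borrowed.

If inherited, *temuba would pass through all of Anluren's changes:
Anluren: *temuba > timuba > timoba > timobo  (by pre-nasal raising, vowel merger, vowel merger)
If borrowed from Taviken 'temubo' after the early changes, it would undergo only the recent ones:
  rule 4 (vowel merger): no change (temubo)
  rule 5 (glide loss): no change (temubo)
  rule 6 (vowel merger): temubo → timubo
  ⇒ as a loan: timubo
Anluren 'timobo' matches the inherited outcome exactly, so it is an inherited cognate, not a loan.

inherited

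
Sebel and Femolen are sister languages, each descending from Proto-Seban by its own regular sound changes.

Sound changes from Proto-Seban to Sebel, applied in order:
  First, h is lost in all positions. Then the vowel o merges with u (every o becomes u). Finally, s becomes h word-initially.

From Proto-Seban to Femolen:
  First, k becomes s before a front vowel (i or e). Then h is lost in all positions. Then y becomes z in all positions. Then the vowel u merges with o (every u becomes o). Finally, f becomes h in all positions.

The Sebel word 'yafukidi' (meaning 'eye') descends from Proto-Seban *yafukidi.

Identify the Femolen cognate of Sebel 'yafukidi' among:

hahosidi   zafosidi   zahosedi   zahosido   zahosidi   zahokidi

zahosidi

Femolen: *yafukidi > yafusidi > zafusidi > zafosidi > zahosidi  (by palatalisation, unconditioned shift, vowel merger, unconditioned shift)
Only 'zahosidi' matches the regular Femolen development of *yafukidi.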